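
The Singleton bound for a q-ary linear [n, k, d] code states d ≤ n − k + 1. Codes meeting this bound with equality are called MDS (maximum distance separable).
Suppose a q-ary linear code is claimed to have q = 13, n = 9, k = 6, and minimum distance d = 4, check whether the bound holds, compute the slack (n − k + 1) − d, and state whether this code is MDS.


Singleton RHS = n − k + 1 = 4, slack = 0, bound satisfied, MDS.

Singleton bound: d ≤ n − k + 1.
Here n = 9, k = 6, so n − k + 1 = 4.
Given d = 4, check d ≤ 4: YES.
Slack = (n − k + 1) − d = 0.
The code is MDS (slack = 0).
Description: the claimed parameters are [9, 6, 4]_13; such a code would be MDS (meets Singleton bound).


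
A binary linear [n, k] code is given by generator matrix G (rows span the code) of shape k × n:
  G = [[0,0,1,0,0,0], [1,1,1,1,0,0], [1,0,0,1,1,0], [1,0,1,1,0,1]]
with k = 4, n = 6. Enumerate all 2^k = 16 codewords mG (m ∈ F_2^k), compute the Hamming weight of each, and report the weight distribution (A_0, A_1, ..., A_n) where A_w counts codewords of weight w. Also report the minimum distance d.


Weight distribution: A_0 = 1, A_1 = 1, A_2 = 3, A_3 = 6, A_4 = 3, A_5 = 1, A_6 = 1. Minimum distance d = 1.

Enumerate all 2^4 = 16 messages m ∈ F_2^4.
For each, compute codeword c = mG in F_2^6, then tally its weight.
  m = 0000 → c = 000000, weight = 0.
  m = 1000 → c = 001000, weight = 1.
  m = 0100 → c = 111100, weight = 4.
  m = 1100 → c = 110100, weight = 3.
  m = 0010 → c = 100110, weight = 3.
  m = 1010 → c = 101110, weight = 4.
  m = 0110 → c = 011010, weight = 3.
  m = 1110 → c = 010010, weight = 2.
  m = 0001 → c = 101101, weight = 4.
  m = 1001 → c = 100101, weight = 3.
  m = 0101 → c = 010001, weight = 2.
  m = 1101 → c = 011001, weight = 3.
  m = 0011 → c = 001011, weight = 3.
  m = 1011 → c = 000011, weight = 2.
  m = 0111 → c = 110111, weight = 5.
  m = 1111 → c = 111111, weight = 6.
Tally weights:
  weight 0: 1 codewords.
  weight 1: 1 codewords.
  weight 2: 3 codewords.
  weight 3: 6 codewords.
  weight 4: 3 codewords.
  weight 5: 1 codewords.
  weight 6: 1 codewords.
Minimum distance d = smallest w > 0 with A_w > 0 = 1.
Sanity: Σ A_w = 16 = 2^4 = 16 ✓.


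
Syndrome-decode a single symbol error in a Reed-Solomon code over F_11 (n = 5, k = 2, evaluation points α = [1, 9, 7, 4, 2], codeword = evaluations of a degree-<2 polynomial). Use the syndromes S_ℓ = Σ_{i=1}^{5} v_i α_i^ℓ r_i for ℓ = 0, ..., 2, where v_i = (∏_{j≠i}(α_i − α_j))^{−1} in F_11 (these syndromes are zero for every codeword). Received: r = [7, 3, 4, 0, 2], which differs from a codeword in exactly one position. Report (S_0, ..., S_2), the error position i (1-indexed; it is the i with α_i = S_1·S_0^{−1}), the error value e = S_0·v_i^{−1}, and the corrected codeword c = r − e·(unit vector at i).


S = (8, 5, 10), error at position 5, error magnitude e = 1, c = [7, 3, 4, 0, 1].

Step 1: column multipliers v_i = (∏_{j≠i}(α_i − α_j))^{−1} mod 11.
  i = 1 (α = 1): (1−9)(1−7)(1−4)(1−2) = (−8)·(−6)·(−3)·(−1) = 144 ≡ 1, so v_1 = 1^{−1} = 1 (mod 11).
  i = 2 (α = 9): (9−1)(9−7)(9−4)(9−2) = 8·2·5·7 = 560 ≡ 10, so v_2 = 10^{−1} = 10 (mod 11).
  i = 3 (α = 7): (7−1)(7−9)(7−4)(7−2) = 6·(−2)·3·5 = −180 ≡ 7, so v_3 = 7^{−1} = 8 (mod 11).
  i = 4 (α = 4): (4−1)(4−9)(4−7)(4−2) = 3·(−5)·(−3)·2 = 90 ≡ 2, so v_4 = 2^{−1} = 6 (mod 11).
  i = 5 (α = 2): (2−1)(2−9)(2−7)(2−4) = 1·(−7)·(−5)·(−2) = −70 ≡ 7, so v_5 = 7^{−1} = 8 (mod 11).
  v = [1, 10, 8, 6, 8].
Step 2: syndromes of r = [7, 3, 4, 0, 2] (all sums mod 11).
  S_0 = Σ v_i r_i = 1·7 + 10·3 + 8·4 + 6·0 + 8·2 = 85 ≡ 8.
  S_1 = Σ v_i α_i r_i = 1·1·7 + 10·9·3 + 8·7·4 + 6·4·0 + 8·2·2 = 533 ≡ 5.
  α_i^2 mod 11 = [1, 4, 5, 5, 4].
  S_2 = Σ v_i α_i^2 r_i = 1·1·7 + 10·4·3 + 8·5·4 + 6·5·0 + 8·4·2 = 351 ≡ 10.
  S = (8, 5, 10) ≠ 0, so r is not a codeword (an error is present).
Step 3: locate the error. For a single error e at position i, S_ℓ = v_i·e·α_i^ℓ, so α_err = S_1/S_0.
  S_0^{−1} = 8^{−1} = 7 (mod 11), so α_err = 5·7 = 35 ≡ 2 = α_5. Error position i = 5.
  Consistency check: S_2/S_1 = 10·9 = 90 ≡ 2 = α_err ✓ (single-error assumption holds).
Step 4: error magnitude e = S_0/v_5 = S_0·∏_{j≠5}(α_5 − α_j) = 8·7 = 56 ≡ 1 (mod 11).
Step 5: correct position 5: c_5 = r_5 − e = 2 − 1 ≡ 1 (mod 11). Hence c = [7, 3, 4, 0, 1].
  Check: interpolating c through the α_i gives m(x) = 2 + 5·x (degree < 2) with m(α_i) = c_i for every i, so c is indeed a codeword.


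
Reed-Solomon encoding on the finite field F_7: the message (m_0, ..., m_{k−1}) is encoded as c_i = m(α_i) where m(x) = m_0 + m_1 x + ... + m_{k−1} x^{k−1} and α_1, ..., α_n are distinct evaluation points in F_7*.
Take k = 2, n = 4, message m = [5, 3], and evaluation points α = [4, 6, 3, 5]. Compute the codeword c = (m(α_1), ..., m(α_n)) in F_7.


c = [3, 2, 0, 6]

Message polynomial: m(x) = 5 + 3·x (mod 7).
For each evaluation point α_i, compute m(α_i) mod 7:
  α_1 = 4: Horner steps 3 → 3, so m(4) = 3.
  α_2 = 6: Horner steps 3 → 2, so m(6) = 2.
  α_3 = 3: Horner steps 3 → 0, so m(3) = 0.
  α_4 = 5: Horner steps 3 → 6, so m(5) = 6.
Codeword c = [3, 2, 0, 6] ∈ F_7^4.


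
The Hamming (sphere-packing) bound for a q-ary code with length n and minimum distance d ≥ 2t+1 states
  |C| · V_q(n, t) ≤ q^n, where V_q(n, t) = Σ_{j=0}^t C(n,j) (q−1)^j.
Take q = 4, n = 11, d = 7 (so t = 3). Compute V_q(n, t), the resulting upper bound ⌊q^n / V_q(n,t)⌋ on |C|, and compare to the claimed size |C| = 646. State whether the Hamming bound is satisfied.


V_q(n, t) = 4984, q^n = 4194304, Hamming bound = 841, |C| = 646 ≤ bound (satisfied).

Step 1: Compute V_q(n, t) = Σ_{j=0}^3 C(n, j) (q−1)^j.
  j = 0: C(11,0)·(3)^0 = 1·1 = 1.
  j = 1: C(11,1)·(3)^1 = 11·3 = 33.
  j = 2: C(11,2)·(3)^2 = 55·9 = 495.
  j = 3: C(11,3)·(3)^3 = 165·27 = 4455.
  V_q(n, t) = 1 + 33 + 495 + 4455 = 4984.
Step 2: q^n = 4^11 = 4194304.
Step 3: Hamming bound ⌊q^n / V_q(n,t)⌋ = ⌊4194304/4984⌋ = 841.
Step 4: Compare |C| = 646 to 841: satisfied.
The claimed |C| lies below the Hamming bound.


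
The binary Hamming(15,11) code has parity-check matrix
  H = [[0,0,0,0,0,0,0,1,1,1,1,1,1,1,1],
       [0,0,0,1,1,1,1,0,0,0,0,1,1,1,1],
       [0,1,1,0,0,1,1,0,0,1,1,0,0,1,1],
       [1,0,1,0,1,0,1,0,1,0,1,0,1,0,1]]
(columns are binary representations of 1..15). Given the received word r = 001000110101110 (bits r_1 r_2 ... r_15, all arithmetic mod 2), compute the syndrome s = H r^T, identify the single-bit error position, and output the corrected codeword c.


s = (1, 0, 0, 1)^T, error position = 9, corrected codeword c = 001000111101110

Compute s = H r^T mod 2 one row at a time:
  s_1 = 1 + 0 + 1 + 0 + 1 + 1 + 1 + 0 = 5 ≡ 1 (mod 2).
  s_2 = 0 + 0 + 0 + 1 + 1 + 1 + 1 + 0 = 4 ≡ 0 (mod 2).
  s_3 = 0 + 1 + 0 + 1 + 1 + 0 + 1 + 0 = 4 ≡ 0 (mod 2).
  s_4 = 0 + 1 + 0 + 1 + 0 + 0 + 1 + 0 = 3 ≡ 1 (mod 2).
s = (1, 0, 0, 1)^T — this equals column 9 of H (binary 1001), so error is at position 9.
Correct: flip bit 9 of r = 001000110101110 to get c = 001000111101110.


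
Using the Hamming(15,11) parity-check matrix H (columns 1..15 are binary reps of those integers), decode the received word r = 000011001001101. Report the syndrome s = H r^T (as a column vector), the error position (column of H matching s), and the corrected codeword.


s = (0, 1, 0, 0)^T, error position = 4, corrected codeword c = 000111001001101

Compute s = H r^T mod 2 one row at a time:
  s_1 = 0 + 1 + 0 + 0 + 1 + 1 + 0 + 1 = 4 ≡ 0 (mod 2).
  s_2 = 0 + 1 + 1 + 0 + 1 + 1 + 0 + 1 = 5 ≡ 1 (mod 2).
  s_3 = 0 + 0 + 1 + 0 + 0 + 0 + 0 + 1 = 2 ≡ 0 (mod 2).
  s_4 = 0 + 0 + 1 + 0 + 1 + 0 + 1 + 1 = 4 ≡ 0 (mod 2).
s = (0, 1, 0, 0)^T — this equals column 4 of H (binary 0100), so error is at position 4.
Correct: flip bit 4 of r = 000011001001101 to get c = 000111001001101.


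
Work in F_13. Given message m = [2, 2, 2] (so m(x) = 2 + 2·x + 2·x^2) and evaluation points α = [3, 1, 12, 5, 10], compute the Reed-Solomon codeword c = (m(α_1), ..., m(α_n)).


c = [0, 6, 2, 10, 1]

Message polynomial: m(x) = 2 + 2·x + 2·x^2 (mod 13).
For each evaluation point α_i, compute m(α_i) mod 13:
  α_1 = 3: Horner steps 2 → 8 → 0, so m(3) = 0.
  α_2 = 1: Horner steps 2 → 4 → 6, so m(1) = 6.
  α_3 = 12: Horner steps 2 → 0 → 2, so m(12) = 2.
  α_4 = 5: Horner steps 2 → 12 → 10, so m(5) = 10.
  α_5 = 10: Horner steps 2 → 9 → 1, so m(10) = 1.
Codeword c = [0, 6, 2, 10, 1] ∈ F_13^5.


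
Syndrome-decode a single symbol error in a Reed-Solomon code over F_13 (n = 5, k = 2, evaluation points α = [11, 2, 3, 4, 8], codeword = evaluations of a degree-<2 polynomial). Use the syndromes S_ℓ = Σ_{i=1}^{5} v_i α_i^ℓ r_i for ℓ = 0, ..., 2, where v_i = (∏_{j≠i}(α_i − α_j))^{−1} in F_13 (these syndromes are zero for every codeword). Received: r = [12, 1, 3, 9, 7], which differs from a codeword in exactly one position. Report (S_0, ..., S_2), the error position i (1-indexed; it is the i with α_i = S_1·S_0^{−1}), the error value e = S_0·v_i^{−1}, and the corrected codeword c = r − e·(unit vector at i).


S = (1, 2, 4), error at position 2, error magnitude e = 4, c = [12, 10, 3, 9, 7].

Step 1: column multipliers v_i = (∏_{j≠i}(α_i − α_j))^{−1} mod 13.
  i = 1 (α = 11): (11−2)(11−3)(11−4)(11−8) = 9·8·7·3 = 1512 ≡ 4, so v_1 = 4^{−1} = 10 (mod 13).
  i = 2 (α = 2): (2−11)(2−3)(2−4)(2−8) = (−9)·(−1)·(−2)·(−6) = 108 ≡ 4, so v_2 = 4^{−1} = 10 (mod 13).
  i = 3 (α = 3): (3−11)(3−2)(3−4)(3−8) = (−8)·1·(−1)·(−5) = −40 ≡ 12, so v_3 = 12^{−1} = 12 (mod 13).
  i = 4 (α = 4): (4−11)(4−2)(4−3)(4−8) = (−7)·2·1·(−4) = 56 ≡ 4, so v_4 = 4^{−1} = 10 (mod 13).
  i = 5 (α = 8): (8−11)(8−2)(8−3)(8−4) = (−3)·6·5·4 = −360 ≡ 4, so v_5 = 4^{−1} = 10 (mod 13).
  v = [10, 10, 12, 10, 10].
Step 2: syndromes of r = [12, 1, 3, 9, 7] (all sums mod 13).
  S_0 = Σ v_i r_i = 10·12 + 10·1 + 12·3 + 10·9 + 10·7 = 326 ≡ 1.
  S_1 = Σ v_i α_i r_i = 10·11·12 + 10·2·1 + 12·3·3 + 10·4·9 + 10·8·7 = 2368 ≡ 2.
  α_i^2 mod 13 = [4, 4, 9, 3, 12].
  S_2 = Σ v_i α_i^2 r_i = 10·4·12 + 10·4·1 + 12·9·3 + 10·3·9 + 10·12·7 = 1954 ≡ 4.
  S = (1, 2, 4) ≠ 0, so r is not a codeword (an error is present).
Step 3: locate the error. For a single error e at position i, S_ℓ = v_i·e·α_i^ℓ, so α_err = S_1/S_0.
  S_0^{−1} = 1^{−1} = 1 (mod 13), so α_err = 2·1 = 2 ≡ 2 = α_2. Error position i = 2.
  Consistency check: S_2/S_1 = 4·7 = 28 ≡ 2 = α_err ✓ (single-error assumption holds).
Step 4: error magnitude e = S_0/v_2 = S_0·∏_{j≠2}(α_2 − α_j) = 1·4 = 4 ≡ 4 (mod 13).
Step 5: correct position 2: c_2 = r_2 − e = 1 − 4 ≡ 10 (mod 13). Hence c = [12, 10, 3, 9, 7].
  Check: interpolating c through the α_i gives m(x) = 11 + 6·x (degree < 2) with m(α_i) = c_i for every i, so c is indeed a codeword.


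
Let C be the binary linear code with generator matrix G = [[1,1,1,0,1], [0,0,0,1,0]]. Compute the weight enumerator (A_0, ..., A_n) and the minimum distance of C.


Weight distribution: A_0 = 1, A_1 = 1, A_4 = 1, A_5 = 1. Minimum distance d = 1.

Enumerate all 2^2 = 4 messages m ∈ F_2^2.
For each, compute codeword c = mG in F_2^5, then tally its weight.
  m = 00 → c = 00000, weight = 0.
  m = 10 → c = 11101, weight = 4.
  m = 01 → c = 00010, weight = 1.
  m = 11 → c = 11111, weight = 5.
Tally weights:
  weight 0: 1 codewords.
  weight 1: 1 codewords.
  weight 4: 1 codewords.
  weight 5: 1 codewords.
Minimum distance d = smallest w > 0 with A_w > 0 = 1.
Sanity: Σ A_w = 4 = 2^2 = 4 ✓.


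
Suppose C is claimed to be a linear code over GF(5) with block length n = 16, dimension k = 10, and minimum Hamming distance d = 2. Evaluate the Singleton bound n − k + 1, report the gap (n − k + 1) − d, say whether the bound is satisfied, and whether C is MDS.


Singleton RHS = n − k + 1 = 7, slack = 5, bound satisfied, not MDS.

Singleton bound: d ≤ n − k + 1.
Here n = 16, k = 10, so n − k + 1 = 7.
Given d = 2, check d ≤ 7: YES.
Slack = (n − k + 1) − d = 5.
The code is NOT MDS (slack = 5 > 0).
Description: the claimed parameters are [16, 10, 2]_5; such a code would be non-MDS.


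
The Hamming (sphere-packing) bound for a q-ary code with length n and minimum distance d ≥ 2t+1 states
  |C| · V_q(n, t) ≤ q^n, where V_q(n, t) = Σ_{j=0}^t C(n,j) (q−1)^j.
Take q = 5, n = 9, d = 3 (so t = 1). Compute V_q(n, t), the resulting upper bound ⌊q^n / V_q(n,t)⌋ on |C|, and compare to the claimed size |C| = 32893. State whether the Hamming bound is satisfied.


V_q(n, t) = 37, q^n = 1953125, Hamming bound = 52787, |C| = 32893 ≤ bound (satisfied).

Step 1: Compute V_q(n, t) = Σ_{j=0}^1 C(n, j) (q−1)^j.
  j = 0: C(9,0)·(4)^0 = 1·1 = 1.
  j = 1: C(9,1)·(4)^1 = 9·4 = 36.
  V_q(n, t) = 1 + 36 = 37.
Step 2: q^n = 5^9 = 1953125.
Step 3: Hamming bound ⌊q^n / V_q(n,t)⌋ = ⌊1953125/37⌋ = 52787.
Step 4: Compare |C| = 32893 to 52787: satisfied.
The claimed |C| lies below the Hamming bound.


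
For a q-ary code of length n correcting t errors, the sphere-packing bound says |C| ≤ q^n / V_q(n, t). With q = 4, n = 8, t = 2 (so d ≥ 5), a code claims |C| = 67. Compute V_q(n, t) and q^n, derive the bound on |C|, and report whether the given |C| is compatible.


V_q(n, t) = 277, q^n = 65536, Hamming bound = 236, |C| = 67 ≤ bound (satisfied).

Step 1: Compute V_q(n, t) = Σ_{j=0}^2 C(n, j) (q−1)^j.
  j = 0: C(8,0)·(3)^0 = 1·1 = 1.
  j = 1: C(8,1)·(3)^1 = 8·3 = 24.
  j = 2: C(8,2)·(3)^2 = 28·9 = 252.
  V_q(n, t) = 1 + 24 + 252 = 277.
Step 2: q^n = 4^8 = 65536.
Step 3: Hamming bound ⌊q^n / V_q(n,t)⌋ = ⌊65536/277⌋ = 236.
Step 4: Compare |C| = 67 to 236: satisfied.
The claimed |C| lies below the Hamming bound.


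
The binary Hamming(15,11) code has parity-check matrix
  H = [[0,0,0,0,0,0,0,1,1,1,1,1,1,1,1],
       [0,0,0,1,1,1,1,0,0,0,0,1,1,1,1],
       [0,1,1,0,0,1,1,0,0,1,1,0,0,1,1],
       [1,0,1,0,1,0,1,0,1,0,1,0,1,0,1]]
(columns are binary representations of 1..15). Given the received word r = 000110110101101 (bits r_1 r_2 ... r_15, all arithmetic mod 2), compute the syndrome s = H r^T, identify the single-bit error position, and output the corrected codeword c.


s = (1, 0, 1, 0)^T, error position = 10, corrected codeword c = 000110110001101

Compute s = H r^T mod 2 one row at a time:
  s_1 = 1 + 0 + 1 + 0 + 1 + 1 + 0 + 1 = 5 ≡ 1 (mod 2).
  s_2 = 1 + 1 + 0 + 1 + 1 + 1 + 0 + 1 = 6 ≡ 0 (mod 2).
  s_3 = 0 + 0 + 0 + 1 + 1 + 0 + 0 + 1 = 3 ≡ 1 (mod 2).
  s_4 = 0 + 0 + 1 + 1 + 0 + 0 + 1 + 1 = 4 ≡ 0 (mod 2).
s = (1, 0, 1, 0)^T — this equals column 10 of H (binary 1010), so error is at position 10.
Correct: flip bit 10 of r = 000110110101101 to get c = 000110110001101.


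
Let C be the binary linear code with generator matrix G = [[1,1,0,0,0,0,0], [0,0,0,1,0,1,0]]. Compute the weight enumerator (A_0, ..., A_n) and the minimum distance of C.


Weight distribution: A_0 = 1, A_2 = 2, A_4 = 1. Minimum distance d = 2.

Enumerate all 2^2 = 4 messages m ∈ F_2^2.
For each, compute codeword c = mG in F_2^7, then tally its weight.
  m = 00 → c = 0000000, weight = 0.
  m = 10 → c = 1100000, weight = 2.
  m = 01 → c = 0001010, weight = 2.
  m = 11 → c = 1101010, weight = 4.
Tally weights:
  weight 0: 1 codewords.
  weight 2: 2 codewords.
  weight 4: 1 codewords.
Minimum distance d = smallest w > 0 with A_w > 0 = 2.
Sanity: Σ A_w = 4 = 2^2 = 4 ✓.


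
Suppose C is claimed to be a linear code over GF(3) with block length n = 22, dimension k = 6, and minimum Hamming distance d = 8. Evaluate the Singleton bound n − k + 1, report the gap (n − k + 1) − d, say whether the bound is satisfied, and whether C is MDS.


Singleton RHS = n − k + 1 = 17, slack = 9, bound satisfied, not MDS.

Singleton bound: d ≤ n − k + 1.
Here n = 22, k = 6, so n − k + 1 = 17.
Given d = 8, check d ≤ 17: YES.
Slack = (n − k + 1) − d = 9.
The code is NOT MDS (slack = 9 > 0).
Description: the claimed parameters are [22, 6, 8]_3; such a code would be non-MDS.


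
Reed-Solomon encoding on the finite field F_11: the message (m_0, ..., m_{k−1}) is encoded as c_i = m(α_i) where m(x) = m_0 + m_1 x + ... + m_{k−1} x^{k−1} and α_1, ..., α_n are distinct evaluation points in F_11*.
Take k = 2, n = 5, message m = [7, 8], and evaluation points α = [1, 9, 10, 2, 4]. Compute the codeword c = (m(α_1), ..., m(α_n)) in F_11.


c = [4, 2, 10, 1, 6]

Message polynomial: m(x) = 7 + 8·x (mod 11).
For each evaluation point α_i, compute m(α_i) mod 11:
  α_1 = 1: Horner steps 8 → 4, so m(1) = 4.
  α_2 = 9: Horner steps 8 → 2, so m(9) = 2.
  α_3 = 10: Horner steps 8 → 10, so m(10) = 10.
  α_4 = 2: Horner steps 8 → 1, so m(2) = 1.
  α_5 = 4: Horner steps 8 → 6, so m(4) = 6.
Codeword c = [4, 2, 10, 1, 6] ∈ F_11^5.


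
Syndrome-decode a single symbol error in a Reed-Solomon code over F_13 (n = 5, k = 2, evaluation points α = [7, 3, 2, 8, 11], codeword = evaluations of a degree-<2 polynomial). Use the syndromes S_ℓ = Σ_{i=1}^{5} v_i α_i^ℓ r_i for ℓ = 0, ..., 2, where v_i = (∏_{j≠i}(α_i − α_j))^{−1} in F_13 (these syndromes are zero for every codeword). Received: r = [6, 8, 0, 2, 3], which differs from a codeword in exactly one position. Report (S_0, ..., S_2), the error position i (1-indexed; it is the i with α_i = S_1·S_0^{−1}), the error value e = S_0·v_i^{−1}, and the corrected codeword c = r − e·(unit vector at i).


S = (10, 4, 12), error at position 2, error magnitude e = 12, c = [6, 9, 0, 2, 3].

Step 1: column multipliers v_i = (∏_{j≠i}(α_i − α_j))^{−1} mod 13.
  i = 1 (α = 7): (7−3)(7−2)(7−8)(7−11) = 4·5·(−1)·(−4) = 80 ≡ 2, so v_1 = 2^{−1} = 7 (mod 13).
  i = 2 (α = 3): (3−7)(3−2)(3−8)(3−11) = (−4)·1·(−5)·(−8) = −160 ≡ 9, so v_2 = 9^{−1} = 3 (mod 13).
  i = 3 (α = 2): (2−7)(2−3)(2−8)(2−11) = (−5)·(−1)·(−6)·(−9) = 270 ≡ 10, so v_3 = 10^{−1} = 4 (mod 13).
  i = 4 (α = 8): (8−7)(8−3)(8−2)(8−11) = 1·5·6·(−3) = −90 ≡ 1, so v_4 = 1^{−1} = 1 (mod 13).
  i = 5 (α = 11): (11−7)(11−3)(11−2)(11−8) = 4·8·9·3 = 864 ≡ 6, so v_5 = 6^{−1} = 11 (mod 13).
  v = [7, 3, 4, 1, 11].
Step 2: syndromes of r = [6, 8, 0, 2, 3] (all sums mod 13).
  S_0 = Σ v_i r_i = 7·6 + 3·8 + 4·0 + 1·2 + 11·3 = 101 ≡ 10.
  S_1 = Σ v_i α_i r_i = 7·7·6 + 3·3·8 + 4·2·0 + 1·8·2 + 11·11·3 = 745 ≡ 4.
  α_i^2 mod 13 = [10, 9, 4, 12, 4].
  S_2 = Σ v_i α_i^2 r_i = 7·10·6 + 3·9·8 + 4·4·0 + 1·12·2 + 11·4·3 = 792 ≡ 12.
  S = (10, 4, 12) ≠ 0, so r is not a codeword (an error is present).
Step 3: locate the error. For a single error e at position i, S_ℓ = v_i·e·α_i^ℓ, so α_err = S_1/S_0.
  S_0^{−1} = 10^{−1} = 4 (mod 13), so α_err = 4·4 = 16 ≡ 3 = α_2. Error position i = 2.
  Consistency check: S_2/S_1 = 12·10 = 120 ≡ 3 = α_err ✓ (single-error assumption holds).
Step 4: error magnitude e = S_0/v_2 = S_0·∏_{j≠2}(α_2 − α_j) = 10·9 = 90 ≡ 12 (mod 13).
Step 5: correct position 2: c_2 = r_2 − e = 8 − 12 ≡ 9 (mod 13). Hence c = [6, 9, 0, 2, 3].
  Check: interpolating c through the α_i gives m(x) = 8 + 9·x (degree < 2) with m(α_i) = c_i for every i, so c is indeed a codeword.


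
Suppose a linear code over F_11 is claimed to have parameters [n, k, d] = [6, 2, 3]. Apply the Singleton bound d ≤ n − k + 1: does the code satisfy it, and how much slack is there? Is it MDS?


Singleton RHS = n − k + 1 = 5, slack = 2, bound satisfied, not MDS.

Singleton bound: d ≤ n − k + 1.
Here n = 6, k = 2, so n − k + 1 = 5.
Given d = 3, check d ≤ 5: YES.
Slack = (n − k + 1) − d = 2.
The code is NOT MDS (slack = 2 > 0).
Description: the claimed parameters are [6, 2, 3]_11; such a code would be non-MDS.


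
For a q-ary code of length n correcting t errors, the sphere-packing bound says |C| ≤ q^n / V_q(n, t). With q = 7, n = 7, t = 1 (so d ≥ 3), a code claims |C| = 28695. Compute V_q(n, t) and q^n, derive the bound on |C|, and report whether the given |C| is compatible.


V_q(n, t) = 43, q^n = 823543, Hamming bound = 19152, |C| = 28695 > bound (violated).

Step 1: Compute V_q(n, t) = Σ_{j=0}^1 C(n, j) (q−1)^j.
  j = 0: C(7,0)·(6)^0 = 1·1 = 1.
  j = 1: C(7,1)·(6)^1 = 7·6 = 42.
  V_q(n, t) = 1 + 42 = 43.
Step 2: q^n = 7^7 = 823543.
Step 3: Hamming bound ⌊q^n / V_q(n,t)⌋ = ⌊823543/43⌋ = 19152.
Step 4: Compare |C| = 28695 to 19152: violated.
The claimed |C| lies above the Hamming bound, so no 7-ary code of length 7 with d ≥ 3 can have 28695 codewords.


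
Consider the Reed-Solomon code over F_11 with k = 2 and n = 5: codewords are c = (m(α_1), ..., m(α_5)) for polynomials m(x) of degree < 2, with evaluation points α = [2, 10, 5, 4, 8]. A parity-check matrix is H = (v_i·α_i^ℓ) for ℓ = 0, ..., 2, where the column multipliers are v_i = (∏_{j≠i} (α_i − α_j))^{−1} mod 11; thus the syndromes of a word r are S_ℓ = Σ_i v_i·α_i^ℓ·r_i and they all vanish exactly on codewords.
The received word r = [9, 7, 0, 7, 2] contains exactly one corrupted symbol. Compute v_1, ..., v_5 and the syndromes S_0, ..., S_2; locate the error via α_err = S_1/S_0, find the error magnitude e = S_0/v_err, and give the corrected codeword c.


S = (10, 7, 6), error at position 4, error magnitude e = 4, c = [9, 7, 0, 3, 2].

Step 1: column multipliers v_i = (∏_{j≠i}(α_i − α_j))^{−1} mod 11.
  i = 1 (α = 2): (2−10)(2−5)(2−4)(2−8) = (−8)·(−3)·(−2)·(−6) = 288 ≡ 2, so v_1 = 2^{−1} = 6 (mod 11).
  i = 2 (α = 10): (10−2)(10−5)(10−4)(10−8) = 8·5·6·2 = 480 ≡ 7, so v_2 = 7^{−1} = 8 (mod 11).
  i = 3 (α = 5): (5−2)(5−10)(5−4)(5−8) = 3·(−5)·1·(−3) = 45 ≡ 1, so v_3 = 1^{−1} = 1 (mod 11).
  i = 4 (α = 4): (4−2)(4−10)(4−5)(4−8) = 2·(−6)·(−1)·(−4) = −48 ≡ 7, so v_4 = 7^{−1} = 8 (mod 11).
  i = 5 (α = 8): (8−2)(8−10)(8−5)(8−4) = 6·(−2)·3·4 = −144 ≡ 10, so v_5 = 10^{−1} = 10 (mod 11).
  v = [6, 8, 1, 8, 10].
Step 2: syndromes of r = [9, 7, 0, 7, 2] (all sums mod 11).
  S_0 = Σ v_i r_i = 6·9 + 8·7 + 1·0 + 8·7 + 10·2 = 186 ≡ 10.
  S_1 = Σ v_i α_i r_i = 6·2·9 + 8·10·7 + 1·5·0 + 8·4·7 + 10·8·2 = 1052 ≡ 7.
  α_i^2 mod 11 = [4, 1, 3, 5, 9].
  S_2 = Σ v_i α_i^2 r_i = 6·4·9 + 8·1·7 + 1·3·0 + 8·5·7 + 10·9·2 = 732 ≡ 6.
  S = (10, 7, 6) ≠ 0, so r is not a codeword (an error is present).
Step 3: locate the error. For a single error e at position i, S_ℓ = v_i·e·α_i^ℓ, so α_err = S_1/S_0.
  S_0^{−1} = 10^{−1} = 10 (mod 11), so α_err = 7·10 = 70 ≡ 4 = α_4. Error position i = 4.
  Consistency check: S_2/S_1 = 6·8 = 48 ≡ 4 = α_err ✓ (single-error assumption holds).
Step 4: error magnitude e = S_0/v_4 = S_0·∏_{j≠4}(α_4 − α_j) = 10·7 = 70 ≡ 4 (mod 11).
Step 5: correct position 4: c_4 = r_4 − e = 7 − 4 ≡ 3 (mod 11). Hence c = [9, 7, 0, 3, 2].
  Check: interpolating c through the α_i gives m(x) = 4 + 8·x (degree < 2) with m(α_i) = c_i for every i, so c is indeed a codeword.


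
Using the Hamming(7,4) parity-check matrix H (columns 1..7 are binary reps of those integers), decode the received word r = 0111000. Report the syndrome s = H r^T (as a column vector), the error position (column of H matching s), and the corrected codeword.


s = (1, 0, 1)^T, error position = 5, corrected codeword c = 0111100

Compute s = H r^T mod 2 one row at a time:
  s_1 = 1 + 0 + 0 + 0 = 1 ≡ 1 (mod 2).
  s_2 = 1 + 1 + 0 + 0 = 2 ≡ 0 (mod 2).
  s_3 = 0 + 1 + 0 + 0 = 1 ≡ 1 (mod 2).
s = (1, 0, 1)^T — this equals column 5 of H (binary 101), so error is at position 5.
Correct: flip bit 5 of r = 0111000 to get c = 0111100.


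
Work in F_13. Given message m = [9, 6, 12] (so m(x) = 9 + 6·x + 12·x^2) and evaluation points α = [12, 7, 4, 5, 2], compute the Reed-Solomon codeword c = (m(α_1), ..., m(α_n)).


c = [2, 2, 4, 1, 4]

Message polynomial: m(x) = 9 + 6·x + 12·x^2 (mod 13).
For each evaluation point α_i, compute m(α_i) mod 13:
  α_1 = 12: Horner steps 12 → 7 → 2, so m(12) = 2.
  α_2 = 7: Horner steps 12 → 12 → 2, so m(7) = 2.
  α_3 = 4: Horner steps 12 → 2 → 4, so m(4) = 4.
  α_4 = 5: Horner steps 12 → 1 → 1, so m(5) = 1.
  α_5 = 2: Horner steps 12 → 4 → 4, so m(2) = 4.
Codeword c = [2, 2, 4, 1, 4] ∈ F_13^5.


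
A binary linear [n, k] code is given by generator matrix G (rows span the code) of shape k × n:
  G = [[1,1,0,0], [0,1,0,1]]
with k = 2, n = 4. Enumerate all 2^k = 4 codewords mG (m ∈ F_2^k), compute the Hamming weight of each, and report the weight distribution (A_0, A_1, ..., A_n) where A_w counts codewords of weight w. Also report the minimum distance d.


Weight distribution: A_0 = 1, A_2 = 3. Minimum distance d = 2.

Enumerate all 2^2 = 4 messages m ∈ F_2^2.
For each, compute codeword c = mG in F_2^4, then tally its weight.
  m = 00 → c = 0000, weight = 0.
  m = 10 → c = 1100, weight = 2.
  m = 01 → c = 0101, weight = 2.
  m = 11 → c = 1001, weight = 2.
Tally weights:
  weight 0: 1 codewords.
  weight 2: 3 codewords.
Minimum distance d = smallest w > 0 with A_w > 0 = 2.
Sanity: Σ A_w = 4 = 2^2 = 4 ✓.


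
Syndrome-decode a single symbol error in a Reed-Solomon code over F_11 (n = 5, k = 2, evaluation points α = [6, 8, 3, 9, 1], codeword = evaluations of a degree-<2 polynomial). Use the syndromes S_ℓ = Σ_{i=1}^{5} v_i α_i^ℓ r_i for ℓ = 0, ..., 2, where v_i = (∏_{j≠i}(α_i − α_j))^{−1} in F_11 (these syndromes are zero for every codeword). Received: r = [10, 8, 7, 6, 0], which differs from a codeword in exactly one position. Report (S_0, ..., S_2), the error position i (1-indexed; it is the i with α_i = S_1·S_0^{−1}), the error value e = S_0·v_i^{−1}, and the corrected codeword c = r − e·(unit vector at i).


S = (10, 5, 8), error at position 1, error magnitude e = 9, c = [1, 8, 7, 6, 0].

Step 1: column multipliers v_i = (∏_{j≠i}(α_i − α_j))^{−1} mod 11.
  i = 1 (α = 6): (6−8)(6−3)(6−9)(6−1) = (−2)·3·(−3)·5 = 90 ≡ 2, so v_1 = 2^{−1} = 6 (mod 11).
  i = 2 (α = 8): (8−6)(8−3)(8−9)(8−1) = 2·5·(−1)·7 = −70 ≡ 7, so v_2 = 7^{−1} = 8 (mod 11).
  i = 3 (α = 3): (3−6)(3−8)(3−9)(3−1) = (−3)·(−5)·(−6)·2 = −180 ≡ 7, so v_3 = 7^{−1} = 8 (mod 11).
  i = 4 (α = 9): (9−6)(9−8)(9−3)(9−1) = 3·1·6·8 = 144 ≡ 1, so v_4 = 1^{−1} = 1 (mod 11).
  i = 5 (α = 1): (1−6)(1−8)(1−3)(1−9) = (−5)·(−7)·(−2)·(−8) = 560 ≡ 10, so v_5 = 10^{−1} = 10 (mod 11).
  v = [6, 8, 8, 1, 10].
Step 2: syndromes of r = [10, 8, 7, 6, 0] (all sums mod 11).
  S_0 = Σ v_i r_i = 6·10 + 8·8 + 8·7 + 1·6 + 10·0 = 186 ≡ 10.
  S_1 = Σ v_i α_i r_i = 6·6·10 + 8·8·8 + 8·3·7 + 1·9·6 + 10·1·0 = 1094 ≡ 5.
  α_i^2 mod 11 = [3, 9, 9, 4, 1].
  S_2 = Σ v_i α_i^2 r_i = 6·3·10 + 8·9·8 + 8·9·7 + 1·4·6 + 10·1·0 = 1284 ≡ 8.
  S = (10, 5, 8) ≠ 0, so r is not a codeword (an error is present).
Step 3: locate the error. For a single error e at position i, S_ℓ = v_i·e·α_i^ℓ, so α_err = S_1/S_0.
  S_0^{−1} = 10^{−1} = 10 (mod 11), so α_err = 5·10 = 50 ≡ 6 = α_1. Error position i = 1.
  Consistency check: S_2/S_1 = 8·9 = 72 ≡ 6 = α_err ✓ (single-error assumption holds).
Step 4: error magnitude e = S_0/v_1 = S_0·∏_{j≠1}(α_1 − α_j) = 10·2 = 20 ≡ 9 (mod 11).
Step 5: correct position 1: c_1 = r_1 − e = 10 − 9 ≡ 1 (mod 11). Hence c = [1, 8, 7, 6, 0].
  Check: interpolating c through the α_i gives m(x) = 2 + 9·x (degree < 2) with m(α_i) = c_i for every i, so c is indeed a codeword.


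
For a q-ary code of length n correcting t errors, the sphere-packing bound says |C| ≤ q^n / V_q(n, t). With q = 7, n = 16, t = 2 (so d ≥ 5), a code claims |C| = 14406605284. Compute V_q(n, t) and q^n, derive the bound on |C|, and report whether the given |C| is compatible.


V_q(n, t) = 4417, q^n = 33232930569601, Hamming bound = 7523869270, |C| = 14406605284 > bound (violated).

Step 1: Compute V_q(n, t) = Σ_{j=0}^2 C(n, j) (q−1)^j.
  j = 0: C(16,0)·(6)^0 = 1·1 = 1.
  j = 1: C(16,1)·(6)^1 = 16·6 = 96.
  j = 2: C(16,2)·(6)^2 = 120·36 = 4320.
  V_q(n, t) = 1 + 96 + 4320 = 4417.
Step 2: q^n = 7^16 = 33232930569601.
Step 3: Hamming bound ⌊q^n / V_q(n,t)⌋ = ⌊33232930569601/4417⌋ = 7523869270.
Step 4: Compare |C| = 14406605284 to 7523869270: violated.
The claimed |C| lies above the Hamming bound, so no 7-ary code of length 16 with d ≥ 5 can have 14406605284 codewords.


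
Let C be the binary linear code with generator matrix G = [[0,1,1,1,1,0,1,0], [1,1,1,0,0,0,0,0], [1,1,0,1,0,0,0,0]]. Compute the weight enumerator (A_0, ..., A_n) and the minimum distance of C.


Weight distribution: A_0 = 1, A_2 = 1, A_3 = 3, A_4 = 2, A_5 = 1. Minimum distance d = 2.

Enumerate all 2^3 = 8 messages m ∈ F_2^3.
For each, compute codeword c = mG in F_2^8, then tally its weight.
  m = 000 → c = 00000000, weight = 0.
  m = 100 → c = 01111010, weight = 5.
  m = 010 → c = 11100000, weight = 3.
  m = 110 → c = 10011010, weight = 4.
  m = 001 → c = 11010000, weight = 3.
  m = 101 → c = 10101010, weight = 4.
  m = 011 → c = 00110000, weight = 2.
  m = 111 → c = 01001010, weight = 3.
Tally weights:
  weight 0: 1 codewords.
  weight 2: 1 codewords.
  weight 3: 3 codewords.
  weight 4: 2 codewords.
  weight 5: 1 codewords.
Minimum distance d = smallest w > 0 with A_w > 0 = 2.
Sanity: Σ A_w = 8 = 2^3 = 8 ✓.


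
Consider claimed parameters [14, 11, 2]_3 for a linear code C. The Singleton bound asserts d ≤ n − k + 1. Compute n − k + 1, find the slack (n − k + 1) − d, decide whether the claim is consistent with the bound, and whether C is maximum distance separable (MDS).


Singleton RHS = n − k + 1 = 4, slack = 2, bound satisfied, not MDS.

Singleton bound: d ≤ n − k + 1.
Here n = 14, k = 11, so n − k + 1 = 4.
Given d = 2, check d ≤ 4: YES.
Slack = (n − k + 1) − d = 2.
The code is NOT MDS (slack = 2 > 0).
Description: the claimed parameters are [14, 11, 2]_3; such a code would be non-MDS.


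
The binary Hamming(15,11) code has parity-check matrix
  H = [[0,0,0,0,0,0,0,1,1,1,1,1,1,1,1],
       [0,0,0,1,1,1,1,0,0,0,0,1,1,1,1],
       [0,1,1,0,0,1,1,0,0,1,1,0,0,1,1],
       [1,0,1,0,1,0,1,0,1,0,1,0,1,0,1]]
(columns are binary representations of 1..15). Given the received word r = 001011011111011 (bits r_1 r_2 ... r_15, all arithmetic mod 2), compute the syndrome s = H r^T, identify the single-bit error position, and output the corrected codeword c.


s = (1, 1, 0, 1)^T, error position = 13, corrected codeword c = 001011011111111

Compute s = H r^T mod 2 one row at a time:
  s_1 = 1 + 1 + 1 + 1 + 1 + 0 + 1 + 1 = 7 ≡ 1 (mod 2).
  s_2 = 0 + 1 + 1 + 0 + 1 + 0 + 1 + 1 = 5 ≡ 1 (mod 2).
  s_3 = 0 + 1 + 1 + 0 + 1 + 1 + 1 + 1 = 6 ≡ 0 (mod 2).
  s_4 = 0 + 1 + 1 + 0 + 1 + 1 + 0 + 1 = 5 ≡ 1 (mod 2).
s = (1, 1, 0, 1)^T — this equals column 13 of H (binary 1101), so error is at position 13.
Correct: flip bit 13 of r = 001011011111011 to get c = 001011011111111.


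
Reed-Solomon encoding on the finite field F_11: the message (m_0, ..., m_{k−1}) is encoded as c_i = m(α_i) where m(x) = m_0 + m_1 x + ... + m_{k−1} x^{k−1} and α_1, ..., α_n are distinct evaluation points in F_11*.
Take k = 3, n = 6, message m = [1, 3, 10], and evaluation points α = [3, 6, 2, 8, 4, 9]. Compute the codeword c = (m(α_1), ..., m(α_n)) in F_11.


c = [1, 5, 3, 5, 8, 2]

Message polynomial: m(x) = 1 + 3·x + 10·x^2 (mod 11).
For each evaluation point α_i, compute m(α_i) mod 11:
  α_1 = 3: Horner steps 10 → 0 → 1, so m(3) = 1.
  α_2 = 6: Horner steps 10 → 8 → 5, so m(6) = 5.
  α_3 = 2: Horner steps 10 → 1 → 3, so m(2) = 3.
  α_4 = 8: Horner steps 10 → 6 → 5, so m(8) = 5.
  α_5 = 4: Horner steps 10 → 10 → 8, so m(4) = 8.
  α_6 = 9: Horner steps 10 → 5 → 2, so m(9) = 2.
Codeword c = [1, 5, 3, 5, 8, 2] ∈ F_11^6.


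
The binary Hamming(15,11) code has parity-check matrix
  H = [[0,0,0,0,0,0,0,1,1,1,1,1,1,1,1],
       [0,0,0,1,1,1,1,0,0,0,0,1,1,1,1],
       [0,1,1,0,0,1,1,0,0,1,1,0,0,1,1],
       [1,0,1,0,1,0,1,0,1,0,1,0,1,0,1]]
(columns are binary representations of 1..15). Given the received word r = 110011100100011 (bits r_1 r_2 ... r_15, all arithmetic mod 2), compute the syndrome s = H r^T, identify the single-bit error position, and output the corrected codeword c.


s = (1, 1, 0, 0)^T, error position = 12, corrected codeword c = 110011100101011

Compute s = H r^T mod 2 one row at a time:
  s_1 = 0 + 0 + 1 + 0 + 0 + 0 + 1 + 1 = 3 ≡ 1 (mod 2).
  s_2 = 0 + 1 + 1 + 1 + 0 + 0 + 1 + 1 = 5 ≡ 1 (mod 2).
  s_3 = 1 + 0 + 1 + 1 + 1 + 0 + 1 + 1 = 6 ≡ 0 (mod 2).
  s_4 = 1 + 0 + 1 + 1 + 0 + 0 + 0 + 1 = 4 ≡ 0 (mod 2).
s = (1, 1, 0, 0)^T — this equals column 12 of H (binary 1100), so error is at position 12.
Correct: flip bit 12 of r = 110011100100011 to get c = 110011100101011.


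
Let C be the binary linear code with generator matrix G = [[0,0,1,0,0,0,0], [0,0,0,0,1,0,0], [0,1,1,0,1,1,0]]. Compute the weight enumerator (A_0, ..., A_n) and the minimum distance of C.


Weight distribution: A_0 = 1, A_1 = 2, A_2 = 2, A_3 = 2, A_4 = 1. Minimum distance d = 1.

Enumerate all 2^3 = 8 messages m ∈ F_2^3.
For each, compute codeword c = mG in F_2^7, then tally its weight.
  m = 000 → c = 0000000, weight = 0.
  m = 100 → c = 0010000, weight = 1.
  m = 010 → c = 0000100, weight = 1.
  m = 110 → c = 0010100, weight = 2.
  m = 001 → c = 0110110, weight = 4.
  m = 101 → c = 0100110, weight = 3.
  m = 011 → c = 0110010, weight = 3.
  m = 111 → c = 0100010, weight = 2.
Tally weights:
  weight 0: 1 codewords.
  weight 1: 2 codewords.
  weight 2: 2 codewords.
  weight 3: 2 codewords.
  weight 4: 1 codewords.
Minimum distance d = smallest w > 0 with A_w > 0 = 1.
Sanity: Σ A_w = 8 = 2^3 = 8 ✓.


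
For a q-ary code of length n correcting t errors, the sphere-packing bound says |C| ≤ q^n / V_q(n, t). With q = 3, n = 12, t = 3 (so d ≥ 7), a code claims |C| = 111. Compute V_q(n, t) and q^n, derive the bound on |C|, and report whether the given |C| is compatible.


V_q(n, t) = 2049, q^n = 531441, Hamming bound = 259, |C| = 111 ≤ bound (satisfied).

Step 1: Compute V_q(n, t) = Σ_{j=0}^3 C(n, j) (q−1)^j.
  j = 0: C(12,0)·(2)^0 = 1·1 = 1.
  j = 1: C(12,1)·(2)^1 = 12·2 = 24.
  j = 2: C(12,2)·(2)^2 = 66·4 = 264.
  j = 3: C(12,3)·(2)^3 = 220·8 = 1760.
  V_q(n, t) = 1 + 24 + 264 + 1760 = 2049.
Step 2: q^n = 3^12 = 531441.
Step 3: Hamming bound ⌊q^n / V_q(n,t)⌋ = ⌊531441/2049⌋ = 259.
Step 4: Compare |C| = 111 to 259: satisfied.
The claimed |C| lies below the Hamming bound.


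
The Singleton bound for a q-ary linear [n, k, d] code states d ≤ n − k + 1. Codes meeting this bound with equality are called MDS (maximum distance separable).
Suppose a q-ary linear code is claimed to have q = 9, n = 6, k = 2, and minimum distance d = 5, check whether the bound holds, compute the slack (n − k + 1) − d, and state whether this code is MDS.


Singleton RHS = n − k + 1 = 5, slack = 0, bound satisfied, MDS.

Singleton bound: d ≤ n − k + 1.
Here n = 6, k = 2, so n − k + 1 = 5.
Given d = 5, check d ≤ 5: YES.
Slack = (n − k + 1) − d = 0.
The code is MDS (slack = 0).
Description: the claimed parameters are [6, 2, 5]_9; such a code would be MDS (meets Singleton bound).


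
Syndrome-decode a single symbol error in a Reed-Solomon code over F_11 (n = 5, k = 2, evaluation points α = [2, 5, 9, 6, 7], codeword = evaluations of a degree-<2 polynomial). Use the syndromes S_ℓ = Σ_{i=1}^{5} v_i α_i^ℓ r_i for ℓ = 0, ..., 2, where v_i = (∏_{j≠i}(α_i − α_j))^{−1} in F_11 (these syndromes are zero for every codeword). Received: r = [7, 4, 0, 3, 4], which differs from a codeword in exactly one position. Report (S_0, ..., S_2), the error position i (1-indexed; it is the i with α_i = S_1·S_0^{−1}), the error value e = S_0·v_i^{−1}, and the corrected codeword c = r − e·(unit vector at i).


S = (1, 7, 5), error at position 5, error magnitude e = 2, c = [7, 4, 0, 3, 2].

Step 1: column multipliers v_i = (∏_{j≠i}(α_i − α_j))^{−1} mod 11.
  i = 1 (α = 2): (2−5)(2−9)(2−6)(2−7) = (−3)·(−7)·(−4)·(−5) = 420 ≡ 2, so v_1 = 2^{−1} = 6 (mod 11).
  i = 2 (α = 5): (5−2)(5−9)(5−6)(5−7) = 3·(−4)·(−1)·(−2) = −24 ≡ 9, so v_2 = 9^{−1} = 5 (mod 11).
  i = 3 (α = 9): (9−2)(9−5)(9−6)(9−7) = 7·4·3·2 = 168 ≡ 3, so v_3 = 3^{−1} = 4 (mod 11).
  i = 4 (α = 6): (6−2)(6−5)(6−9)(6−7) = 4·1·(−3)·(−1) = 12 ≡ 1, so v_4 = 1^{−1} = 1 (mod 11).
  i = 5 (α = 7): (7−2)(7−5)(7−9)(7−6) = 5·2·(−2)·1 = −20 ≡ 2, so v_5 = 2^{−1} = 6 (mod 11).
  v = [6, 5, 4, 1, 6].
Step 2: syndromes of r = [7, 4, 0, 3, 4] (all sums mod 11).
  S_0 = Σ v_i r_i = 6·7 + 5·4 + 4·0 + 1·3 + 6·4 = 89 ≡ 1.
  S_1 = Σ v_i α_i r_i = 6·2·7 + 5·5·4 + 4·9·0 + 1·6·3 + 6·7·4 = 370 ≡ 7.
  α_i^2 mod 11 = [4, 3, 4, 3, 5].
  S_2 = Σ v_i α_i^2 r_i = 6·4·7 + 5·3·4 + 4·4·0 + 1·3·3 + 6·5·4 = 357 ≡ 5.
  S = (1, 7, 5) ≠ 0, so r is not a codeword (an error is present).
Step 3: locate the error. For a single error e at position i, S_ℓ = v_i·e·α_i^ℓ, so α_err = S_1/S_0.
  S_0^{−1} = 1^{−1} = 1 (mod 11), so α_err = 7·1 = 7 ≡ 7 = α_5. Error position i = 5.
  Consistency check: S_2/S_1 = 5·8 = 40 ≡ 7 = α_err ✓ (single-error assumption holds).
Step 4: error magnitude e = S_0/v_5 = S_0·∏_{j≠5}(α_5 − α_j) = 1·2 = 2 ≡ 2 (mod 11).
Step 5: correct position 5: c_5 = r_5 − e = 4 − 2 ≡ 2 (mod 11). Hence c = [7, 4, 0, 3, 2].
  Check: interpolating c through the α_i gives m(x) = 9 + 10·x (degree < 2) with m(α_i) = c_i for every i, so c is indeed a codeword.


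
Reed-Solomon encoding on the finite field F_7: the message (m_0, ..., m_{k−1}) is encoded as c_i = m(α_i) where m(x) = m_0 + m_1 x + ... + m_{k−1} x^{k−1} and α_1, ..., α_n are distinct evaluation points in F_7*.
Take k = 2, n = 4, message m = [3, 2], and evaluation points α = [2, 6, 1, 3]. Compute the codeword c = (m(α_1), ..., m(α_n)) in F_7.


c = [0, 1, 5, 2]

Message polynomial: m(x) = 3 + 2·x (mod 7).
For each evaluation point α_i, compute m(α_i) mod 7:
  α_1 = 2: Horner steps 2 → 0, so m(2) = 0.
  α_2 = 6: Horner steps 2 → 1, so m(6) = 1.
  α_3 = 1: Horner steps 2 → 5, so m(1) = 5.
  α_4 = 3: Horner steps 2 → 2, so m(3) = 2.
Codeword c = [0, 1, 5, 2] ∈ F_7^4.


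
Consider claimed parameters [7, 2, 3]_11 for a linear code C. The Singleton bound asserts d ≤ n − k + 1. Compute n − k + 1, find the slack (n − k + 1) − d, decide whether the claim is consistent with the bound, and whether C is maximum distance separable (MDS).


Singleton RHS = n − k + 1 = 6, slack = 3, bound satisfied, not MDS.

Singleton bound: d ≤ n − k + 1.
Here n = 7, k = 2, so n − k + 1 = 6.
Given d = 3, check d ≤ 6: YES.
Slack = (n − k + 1) − d = 3.
The code is NOT MDS (slack = 3 > 0).
Description: the claimed parameters are [7, 2, 3]_11; such a code would be non-MDS.


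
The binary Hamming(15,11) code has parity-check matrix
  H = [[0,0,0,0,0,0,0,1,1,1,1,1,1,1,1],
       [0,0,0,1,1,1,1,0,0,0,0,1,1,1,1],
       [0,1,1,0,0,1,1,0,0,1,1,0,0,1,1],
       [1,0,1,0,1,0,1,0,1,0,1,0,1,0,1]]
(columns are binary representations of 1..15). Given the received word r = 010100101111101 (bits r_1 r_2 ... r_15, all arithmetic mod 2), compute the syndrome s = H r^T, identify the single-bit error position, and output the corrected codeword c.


s = (0, 1, 1, 1)^T, error position = 7, corrected codeword c = 010100001111101

Compute s = H r^T mod 2 one row at a time:
  s_1 = 0 + 1 + 1 + 1 + 1 + 1 + 0 + 1 = 6 ≡ 0 (mod 2).
  s_2 = 1 + 0 + 0 + 1 + 1 + 1 + 0 + 1 = 5 ≡ 1 (mod 2).
  s_3 = 1 + 0 + 0 + 1 + 1 + 1 + 0 + 1 = 5 ≡ 1 (mod 2).
  s_4 = 0 + 0 + 0 + 1 + 1 + 1 + 1 + 1 = 5 ≡ 1 (mod 2).
s = (0, 1, 1, 1)^T — this equals column 7 of H (binary 0111), so error is at position 7.
Correct: flip bit 7 of r = 010100101111101 to get c = 010100001111101.
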